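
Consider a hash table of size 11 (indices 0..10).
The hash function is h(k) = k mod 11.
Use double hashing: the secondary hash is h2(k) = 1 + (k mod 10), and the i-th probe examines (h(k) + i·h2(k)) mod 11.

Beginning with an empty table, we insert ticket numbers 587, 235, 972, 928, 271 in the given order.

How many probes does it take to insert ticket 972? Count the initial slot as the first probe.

587: h=4 → slot 4
235: h=4, h2=6, probe 4,10 → slot 10
972: h=4, h2=3, probe 4,7 → slot 7
928: h=4, h2=9, probe 4,2 → slot 2
271: h=7, h2=2, probe 7,9 → slot 9
Table: [., ., 928, ., 587, ., ., 972, ., 271, 235]

2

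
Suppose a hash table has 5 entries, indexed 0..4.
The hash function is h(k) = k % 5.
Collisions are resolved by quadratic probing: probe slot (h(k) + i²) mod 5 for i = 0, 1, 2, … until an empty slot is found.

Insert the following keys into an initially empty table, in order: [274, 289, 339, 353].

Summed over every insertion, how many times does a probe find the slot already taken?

Insert 274: h=4, slot 4 empty -> index 4.
Insert 289: h=4, slot 4 occupied -> index 0.
Insert 339: h=4, slots 4,0 occupied -> index 3.
Insert 353: h=3, slots 3,4 occupied -> index 2.
Table: [289, ., 353, 339, 274]

5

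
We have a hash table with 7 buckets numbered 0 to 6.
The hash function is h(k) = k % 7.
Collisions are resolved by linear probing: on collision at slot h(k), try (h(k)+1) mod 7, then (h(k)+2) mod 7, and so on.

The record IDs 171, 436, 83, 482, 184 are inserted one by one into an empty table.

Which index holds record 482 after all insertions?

171: h=3 → slot 3
436: h=2 → slot 2
83: h=6 → slot 6
482: h=6, probe 6,0 → slot 0
184: h=2, probe 2,3,4 → slot 4
Table: [482, ∅, 436, 171, 184, ∅, 83]

0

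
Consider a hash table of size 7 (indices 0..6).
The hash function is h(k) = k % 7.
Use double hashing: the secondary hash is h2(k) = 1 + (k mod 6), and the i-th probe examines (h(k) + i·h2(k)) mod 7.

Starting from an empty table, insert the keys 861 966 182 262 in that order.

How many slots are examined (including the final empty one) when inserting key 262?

Insert 861: h=0, slot 0 empty => index 0.
Insert 966: h=0, h2=1, slot 0 occupied => index 1.
Insert 182: h=0, h2=3, slot 0 occupied => index 3.
Insert 262: h=3, h2=5, slots 3,1 occupied => index 6.
Table: [861, 966, ∅, 182, ∅, ∅, 262]

3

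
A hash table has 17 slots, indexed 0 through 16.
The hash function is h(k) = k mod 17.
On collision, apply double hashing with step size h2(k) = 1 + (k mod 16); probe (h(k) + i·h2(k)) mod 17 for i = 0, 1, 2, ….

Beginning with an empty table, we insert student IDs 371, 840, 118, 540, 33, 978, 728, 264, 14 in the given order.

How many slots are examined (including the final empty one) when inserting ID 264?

3

Insert 371: h=14, slot 14 empty → index 14.
Insert 840: h=7, slot 7 empty → index 7.
Insert 118: h=16, slot 16 empty → index 16.
Insert 540: h=13, slot 13 empty → index 13.
Insert 33: h=16, h2=2, slot 16 occupied → index 1.
Insert 978: h=9, slot 9 empty → index 9.
Insert 728: h=14, h2=9, slot 14 occupied → index 6.
Insert 264: h=9, h2=9, slots 9,1 occupied → index 10.
Insert 14: h=14, h2=15, slot 14 occupied → index 12.
Table: [—, 33, —, —, —, —, 728, 840, —, 978, 264, —, 14, 540, 371, —, 118]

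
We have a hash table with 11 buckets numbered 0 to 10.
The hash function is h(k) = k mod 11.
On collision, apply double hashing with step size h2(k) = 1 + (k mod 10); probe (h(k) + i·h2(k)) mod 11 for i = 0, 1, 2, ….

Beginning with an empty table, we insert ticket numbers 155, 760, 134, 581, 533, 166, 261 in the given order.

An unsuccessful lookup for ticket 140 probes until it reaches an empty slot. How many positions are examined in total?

4

155: h=1 -> slot 1
760: h=1, h2=1, probe 1,2 -> slot 2
134: h=2, h2=5, probe 2,7 -> slot 7
581: h=9 -> slot 9
533: h=5 -> slot 5
166: h=1, h2=7, probe 1,8 -> slot 8
261: h=8, h2=2, probe 8,10 -> slot 10
Table: [., 155, 760, ., ., 533, ., 134, 166, 581, 261]
Lookup 140: h=8, h2=1, probe 8,9,10,0 → slot 0 empty, not found.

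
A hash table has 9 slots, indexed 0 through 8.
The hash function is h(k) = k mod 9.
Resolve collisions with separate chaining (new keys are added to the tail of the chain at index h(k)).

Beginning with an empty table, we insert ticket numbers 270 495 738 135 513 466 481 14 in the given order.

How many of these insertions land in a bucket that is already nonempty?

4

Insert 270: h=0, bucket 0 empty → new chain.
Insert 495: h=0, bucket 0 nonempty → append to chain.
Insert 738: h=0, bucket 0 nonempty → append to chain.
Insert 135: h=0, bucket 0 nonempty → append to chain.
Insert 513: h=0, bucket 0 nonempty → append to chain.
Insert 466: h=7, bucket 7 empty → new chain.
Insert 481: h=4, bucket 4 empty → new chain.
Insert 14: h=5, bucket 5 empty → new chain.
Final buckets:
0: 270 -> 495 -> 738 -> 135 -> 513
1: _
2: _
3: _
4: 481
5: 14
6: _
7: 466
8: _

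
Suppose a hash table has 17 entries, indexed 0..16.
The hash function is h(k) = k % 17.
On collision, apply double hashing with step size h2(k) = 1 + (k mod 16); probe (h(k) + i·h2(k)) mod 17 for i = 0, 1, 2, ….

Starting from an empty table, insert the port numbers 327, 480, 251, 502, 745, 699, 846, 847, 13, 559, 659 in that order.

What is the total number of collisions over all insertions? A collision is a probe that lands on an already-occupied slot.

6

327: h=4 => slot 4
480: h=4, h2=1, probe 4,5 => slot 5
251: h=13 => slot 13
502: h=9 => slot 9
745: h=14 => slot 14
699: h=2 => slot 2
846: h=13, h2=15, probe 13,11 => slot 11
847: h=14, h2=16, probe 14,13,12 => slot 12
13: h=13, h2=14, probe 13,10 => slot 10
559: h=15 => slot 15
659: h=13, h2=4, probe 13,0 => slot 0
Table: [659, ∅, 699, ∅, 327, 480, ∅, ∅, ∅, 502, 13, 846, 847, 251, 745, 559, ∅]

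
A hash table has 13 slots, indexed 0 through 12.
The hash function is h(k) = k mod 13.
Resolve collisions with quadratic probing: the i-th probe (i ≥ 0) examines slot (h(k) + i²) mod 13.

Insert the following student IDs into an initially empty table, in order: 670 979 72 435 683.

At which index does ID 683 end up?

670: h=7 → slot 7
979: h=4 → slot 4
72: h=7, probe 7,8 → slot 8
435: h=6 → slot 6
683: h=7, probe 7,8,11 → slot 11
Table: [∅, ∅, ∅, ∅, 979, ∅, 435, 670, 72, ∅, ∅, 683, ∅]

11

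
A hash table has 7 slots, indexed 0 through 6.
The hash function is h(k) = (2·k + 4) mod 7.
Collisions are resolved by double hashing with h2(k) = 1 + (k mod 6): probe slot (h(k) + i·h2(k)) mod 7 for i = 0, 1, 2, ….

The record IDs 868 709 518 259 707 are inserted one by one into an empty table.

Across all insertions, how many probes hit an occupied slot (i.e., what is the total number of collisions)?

3

868: h=4 => slot 4
709: h=1 => slot 1
518: h=4, h2=3, probe 4,0 => slot 0
259: h=4, h2=2, probe 4,6 => slot 6
707: h=4, h2=6, probe 4,3 => slot 3
Table: [518, 709, ., 707, 868, ., 259]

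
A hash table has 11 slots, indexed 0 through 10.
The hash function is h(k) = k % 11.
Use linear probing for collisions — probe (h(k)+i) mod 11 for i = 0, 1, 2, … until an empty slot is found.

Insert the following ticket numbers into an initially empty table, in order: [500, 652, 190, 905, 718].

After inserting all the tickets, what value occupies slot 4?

500 hashes to 5; slot 5 is free → place at 5.
652 hashes to 3; slot 3 is free → place at 3.
190 hashes to 3; 3 taken → place at 4.
905 hashes to 3; 3,4,5 taken → place at 6.
718 hashes to 3; 3,4,5,6 taken → place at 7.
Table: [., ., ., 652, 190, 500, 905, 718, ., ., .]

190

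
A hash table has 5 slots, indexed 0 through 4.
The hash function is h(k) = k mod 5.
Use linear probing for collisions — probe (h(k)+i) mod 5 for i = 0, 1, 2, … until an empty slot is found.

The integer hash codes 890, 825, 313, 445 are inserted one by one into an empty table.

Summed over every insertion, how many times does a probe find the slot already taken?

890: h=0 => slot 0
825: h=0, probe 0,1 => slot 1
313: h=3 => slot 3
445: h=0, probe 0,1,2 => slot 2
Table: [890, 825, 445, 313, .]

3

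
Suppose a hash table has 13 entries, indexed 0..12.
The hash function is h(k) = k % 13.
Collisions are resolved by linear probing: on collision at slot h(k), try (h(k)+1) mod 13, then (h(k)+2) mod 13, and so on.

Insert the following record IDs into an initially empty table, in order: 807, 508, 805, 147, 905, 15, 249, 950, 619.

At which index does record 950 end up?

6

Insert 807: h=1, slot 1 empty => index 1.
Insert 508: h=1, slot 1 occupied => index 2.
Insert 805: h=12, slot 12 empty => index 12.
Insert 147: h=4, slot 4 empty => index 4.
Insert 905: h=8, slot 8 empty => index 8.
Insert 15: h=2, slot 2 occupied => index 3.
Insert 249: h=2, slots 2,3,4 occupied => index 5.
Insert 950: h=1, slots 1,2,3,4,5 occupied => index 6.
Insert 619: h=8, slot 8 occupied => index 9.
Table: [—, 807, 508, 15, 147, 249, 950, —, 905, 619, —, —, 805]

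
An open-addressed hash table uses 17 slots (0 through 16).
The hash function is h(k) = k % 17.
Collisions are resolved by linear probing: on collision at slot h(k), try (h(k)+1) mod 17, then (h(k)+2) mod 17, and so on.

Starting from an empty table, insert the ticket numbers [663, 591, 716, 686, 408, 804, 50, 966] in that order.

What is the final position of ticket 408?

1

663: h=0 => slot 0
591: h=13 => slot 13
716: h=2 => slot 2
686: h=6 => slot 6
408: h=0, probe 0,1 => slot 1
804: h=5 => slot 5
50: h=16 => slot 16
966: h=14 => slot 14
Table: [663, 408, 716, -, -, 804, 686, -, -, -, -, -, -, 591, 966, -, 50]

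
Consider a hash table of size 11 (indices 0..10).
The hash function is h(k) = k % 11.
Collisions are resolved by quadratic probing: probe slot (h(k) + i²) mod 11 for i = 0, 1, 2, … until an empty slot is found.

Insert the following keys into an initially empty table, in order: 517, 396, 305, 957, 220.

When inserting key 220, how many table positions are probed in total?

4

Insert 517: h=0, slot 0 empty → index 0.
Insert 396: h=0, slot 0 occupied → index 1.
Insert 305: h=8, slot 8 empty → index 8.
Insert 957: h=0, slots 0,1 occupied → index 4.
Insert 220: h=0, slots 0,1,4 occupied → index 9.
Table: [517, 396, —, —, 957, —, —, —, 305, 220, —]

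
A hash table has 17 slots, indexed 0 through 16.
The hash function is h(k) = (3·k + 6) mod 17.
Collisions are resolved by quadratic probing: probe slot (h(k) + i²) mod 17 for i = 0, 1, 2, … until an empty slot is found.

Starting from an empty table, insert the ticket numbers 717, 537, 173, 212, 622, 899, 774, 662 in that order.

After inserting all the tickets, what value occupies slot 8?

774

Insert 717: h=15, slot 15 empty → index 15.
Insert 537: h=2, slot 2 empty → index 2.
Insert 173: h=15, slot 15 occupied → index 16.
Insert 212: h=13, slot 13 empty → index 13.
Insert 622: h=2, slot 2 occupied → index 3.
Insert 899: h=0, slot 0 empty → index 0.
Insert 774: h=16, slots 16,0,3 occupied → index 8.
Insert 662: h=3, slot 3 occupied → index 4.
Table: [899, ∅, 537, 622, 662, ∅, ∅, ∅, 774, ∅, ∅, ∅, ∅, 212, ∅, 717, 173]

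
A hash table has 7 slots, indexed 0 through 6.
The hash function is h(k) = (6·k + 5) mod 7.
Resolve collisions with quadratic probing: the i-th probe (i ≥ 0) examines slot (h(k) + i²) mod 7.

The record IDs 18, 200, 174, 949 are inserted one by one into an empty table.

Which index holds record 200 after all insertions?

18: h=1 => slot 1
200: h=1, probe 1,2 => slot 2
174: h=6 => slot 6
949: h=1, probe 1,2,5 => slot 5
Table: [_, 18, 200, _, _, 949, 174]

2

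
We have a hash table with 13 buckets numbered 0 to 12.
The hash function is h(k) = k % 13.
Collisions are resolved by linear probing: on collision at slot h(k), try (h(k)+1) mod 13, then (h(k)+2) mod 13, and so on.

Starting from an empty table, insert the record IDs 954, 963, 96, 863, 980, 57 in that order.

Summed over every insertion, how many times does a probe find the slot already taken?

Insert 954: h=5, slot 5 empty => index 5.
Insert 963: h=1, slot 1 empty => index 1.
Insert 96: h=5, slot 5 occupied => index 6.
Insert 863: h=5, slots 5,6 occupied => index 7.
Insert 980: h=5, slots 5,6,7 occupied => index 8.
Insert 57: h=5, slots 5,6,7,8 occupied => index 9.
Table: [_, 963, _, _, _, 954, 96, 863, 980, 57, _, _, _]

10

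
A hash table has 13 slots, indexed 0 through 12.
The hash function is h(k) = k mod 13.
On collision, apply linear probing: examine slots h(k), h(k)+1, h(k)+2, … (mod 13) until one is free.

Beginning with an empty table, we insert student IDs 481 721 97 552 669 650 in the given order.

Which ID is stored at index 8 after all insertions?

552

Insert 481: h=0, slot 0 empty -> index 0.
Insert 721: h=6, slot 6 empty -> index 6.
Insert 97: h=6, slot 6 occupied -> index 7.
Insert 552: h=6, slots 6,7 occupied -> index 8.
Insert 669: h=6, slots 6,7,8 occupied -> index 9.
Insert 650: h=0, slot 0 occupied -> index 1.
Table: [481, 650, _, _, _, _, 721, 97, 552, 669, _, _, _]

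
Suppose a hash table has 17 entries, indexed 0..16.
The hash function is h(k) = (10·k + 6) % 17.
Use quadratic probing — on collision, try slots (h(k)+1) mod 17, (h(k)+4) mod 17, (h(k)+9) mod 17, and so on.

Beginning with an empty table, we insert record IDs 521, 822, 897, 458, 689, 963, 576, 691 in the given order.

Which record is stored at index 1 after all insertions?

521: h=14 -> slot 14
822: h=15 -> slot 15
897: h=0 -> slot 0
458: h=13 -> slot 13
689: h=11 -> slot 11
963: h=14, probe 14,15,1 -> slot 1
576: h=3 -> slot 3
691: h=14, probe 14,15,1,6 -> slot 6
Table: [897, 963, ∅, 576, ∅, ∅, 691, ∅, ∅, ∅, ∅, 689, ∅, 458, 521, 822, ∅]

963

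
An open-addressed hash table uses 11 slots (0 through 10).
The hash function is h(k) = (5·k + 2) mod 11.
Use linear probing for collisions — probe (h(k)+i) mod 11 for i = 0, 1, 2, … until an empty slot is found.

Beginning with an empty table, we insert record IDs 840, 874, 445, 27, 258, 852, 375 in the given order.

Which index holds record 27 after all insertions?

840 hashes to 0; slot 0 is free => place at 0.
874 hashes to 5; slot 5 is free => place at 5.
445 hashes to 5; 5 taken => place at 6.
27 hashes to 5; 5,6 taken => place at 7.
258 hashes to 5; 5,6,7 taken => place at 8.
852 hashes to 5; 5,6,7,8 taken => place at 9.
375 hashes to 7; 7,8,9 taken => place at 10.
Table: [840, ∅, ∅, ∅, ∅, 874, 445, 27, 258, 852, 375]

7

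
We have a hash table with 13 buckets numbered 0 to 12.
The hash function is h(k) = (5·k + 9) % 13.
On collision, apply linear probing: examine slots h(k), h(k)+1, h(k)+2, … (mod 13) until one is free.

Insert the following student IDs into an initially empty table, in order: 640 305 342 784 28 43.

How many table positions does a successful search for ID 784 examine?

2

640 hashes to 11; slot 11 is free → place at 11.
305 hashes to 0; slot 0 is free → place at 0.
342 hashes to 3; slot 3 is free → place at 3.
784 hashes to 3; 3 taken → place at 4.
28 hashes to 6; slot 6 is free → place at 6.
43 hashes to 3; 3,4 taken → place at 5.
Table: [305, ∅, ∅, 342, 784, 43, 28, ∅, ∅, ∅, ∅, 640, ∅]
Lookup 784: h=3, probe 3,4 → found at 4.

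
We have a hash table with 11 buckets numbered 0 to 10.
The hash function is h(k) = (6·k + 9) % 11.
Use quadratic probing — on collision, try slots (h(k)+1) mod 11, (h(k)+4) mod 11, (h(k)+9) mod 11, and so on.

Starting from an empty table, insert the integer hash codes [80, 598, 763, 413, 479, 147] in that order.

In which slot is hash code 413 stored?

80 hashes to 5; slot 5 is free => place at 5.
598 hashes to 0; slot 0 is free => place at 0.
763 hashes to 0; 0 taken => place at 1.
413 hashes to 1; 1 taken => place at 2.
479 hashes to 1; 1,2,5 taken => place at 10.
147 hashes to 0; 0,1 taken => place at 4.
Table: [598, 763, 413, ∅, 147, 80, ∅, ∅, ∅, ∅, 479]

2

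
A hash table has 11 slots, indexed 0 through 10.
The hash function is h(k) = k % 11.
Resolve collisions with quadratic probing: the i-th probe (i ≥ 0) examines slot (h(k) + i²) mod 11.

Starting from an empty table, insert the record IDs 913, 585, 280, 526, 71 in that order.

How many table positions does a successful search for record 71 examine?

913 hashes to 0; slot 0 is free => place at 0.
585 hashes to 2; slot 2 is free => place at 2.
280 hashes to 5; slot 5 is free => place at 5.
526 hashes to 9; slot 9 is free => place at 9.
71 hashes to 5; 5 taken => place at 6.
Table: [913, _, 585, _, _, 280, 71, _, _, 526, _]
Lookup 71: h=5, probe 5,6 → found at 6.

2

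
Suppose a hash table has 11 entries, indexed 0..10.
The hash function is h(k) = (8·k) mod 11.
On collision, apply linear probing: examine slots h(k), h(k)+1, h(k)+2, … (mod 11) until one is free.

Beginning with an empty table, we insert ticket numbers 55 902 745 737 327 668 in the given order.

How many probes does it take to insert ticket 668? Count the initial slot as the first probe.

Insert 55: h=0, slot 0 empty -> index 0.
Insert 902: h=0, slot 0 occupied -> index 1.
Insert 745: h=9, slot 9 empty -> index 9.
Insert 737: h=0, slots 0,1 occupied -> index 2.
Insert 327: h=9, slot 9 occupied -> index 10.
Insert 668: h=9, slots 9,10,0,1,2 occupied -> index 3.
Table: [55, 902, 737, 668, ∅, ∅, ∅, ∅, ∅, 745, 327]

6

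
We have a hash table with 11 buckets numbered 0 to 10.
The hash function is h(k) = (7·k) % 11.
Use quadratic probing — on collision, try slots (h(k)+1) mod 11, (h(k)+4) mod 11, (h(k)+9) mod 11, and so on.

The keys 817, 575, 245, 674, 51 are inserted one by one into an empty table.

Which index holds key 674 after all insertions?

8

Insert 817: h=10, slot 10 empty → index 10.
Insert 575: h=10, slot 10 occupied → index 0.
Insert 245: h=10, slots 10,0 occupied → index 3.
Insert 674: h=10, slots 10,0,3 occupied → index 8.
Insert 51: h=5, slot 5 empty → index 5.
Table: [575, -, -, 245, -, 51, -, -, 674, -, 817]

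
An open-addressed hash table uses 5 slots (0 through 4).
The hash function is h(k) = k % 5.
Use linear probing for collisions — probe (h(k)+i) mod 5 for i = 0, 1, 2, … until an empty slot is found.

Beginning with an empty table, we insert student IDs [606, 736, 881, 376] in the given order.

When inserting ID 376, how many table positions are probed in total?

4

606: h=1 => slot 1
736: h=1, probe 1,2 => slot 2
881: h=1, probe 1,2,3 => slot 3
376: h=1, probe 1,2,3,4 => slot 4
Table: [∅, 606, 736, 881, 376]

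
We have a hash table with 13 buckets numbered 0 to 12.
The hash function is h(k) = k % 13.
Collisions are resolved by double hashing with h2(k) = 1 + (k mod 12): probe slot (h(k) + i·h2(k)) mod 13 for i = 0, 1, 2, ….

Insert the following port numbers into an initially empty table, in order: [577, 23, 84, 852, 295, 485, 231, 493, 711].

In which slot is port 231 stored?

577: h=5 -> slot 5
23: h=10 -> slot 10
84: h=6 -> slot 6
852: h=7 -> slot 7
295: h=9 -> slot 9
485: h=4 -> slot 4
231: h=10, h2=4, probe 10,1 -> slot 1
493: h=12 -> slot 12
711: h=9, h2=4, probe 9,0 -> slot 0
Table: [711, 231, —, —, 485, 577, 84, 852, —, 295, 23, —, 493]

1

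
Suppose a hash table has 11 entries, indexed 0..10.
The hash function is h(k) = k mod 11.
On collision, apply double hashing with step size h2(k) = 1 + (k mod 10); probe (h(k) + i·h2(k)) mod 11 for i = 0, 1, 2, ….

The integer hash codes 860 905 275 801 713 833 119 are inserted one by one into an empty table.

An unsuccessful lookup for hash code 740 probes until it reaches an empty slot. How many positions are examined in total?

2

860 hashes to 2; slot 2 is free -> place at 2.
905 hashes to 3; slot 3 is free -> place at 3.
275 hashes to 0; slot 0 is free -> place at 0.
801 hashes to 9; slot 9 is free -> place at 9.
713 hashes to 9, h2=4; 9,2 taken -> place at 6.
833 hashes to 8; slot 8 is free -> place at 8.
119 hashes to 9, h2=10; 9,8 taken -> place at 7.
Table: [275, ∅, 860, 905, ∅, ∅, 713, 119, 833, 801, ∅]
Lookup 740: h=3, h2=1, probe 3,4 → slot 4 empty, not found.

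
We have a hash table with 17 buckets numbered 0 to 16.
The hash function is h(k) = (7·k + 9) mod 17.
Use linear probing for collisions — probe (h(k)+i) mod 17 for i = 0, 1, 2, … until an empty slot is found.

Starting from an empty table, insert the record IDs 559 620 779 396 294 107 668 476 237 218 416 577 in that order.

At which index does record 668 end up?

559 hashes to 12; slot 12 is free => place at 12.
620 hashes to 14; slot 14 is free => place at 14.
779 hashes to 5; slot 5 is free => place at 5.
396 hashes to 10; slot 10 is free => place at 10.
294 hashes to 10; 10 taken => place at 11.
107 hashes to 10; 10,11,12 taken => place at 13.
668 hashes to 10; 10,11,12,13,14 taken => place at 15.
476 hashes to 9; slot 9 is free => place at 9.
237 hashes to 2; slot 2 is free => place at 2.
218 hashes to 5; 5 taken => place at 6.
416 hashes to 14; 14,15 taken => place at 16.
577 hashes to 2; 2 taken => place at 3.
Table: [., ., 237, 577, ., 779, 218, ., ., 476, 396, 294, 559, 107, 620, 668, 416]

15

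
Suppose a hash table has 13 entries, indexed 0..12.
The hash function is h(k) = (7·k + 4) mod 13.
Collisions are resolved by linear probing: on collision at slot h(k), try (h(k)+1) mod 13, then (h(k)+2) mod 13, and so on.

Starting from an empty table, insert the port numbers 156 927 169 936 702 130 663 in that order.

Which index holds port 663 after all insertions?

10

156 hashes to 4; slot 4 is free => place at 4.
927 hashes to 6; slot 6 is free => place at 6.
169 hashes to 4; 4 taken => place at 5.
936 hashes to 4; 4,5,6 taken => place at 7.
702 hashes to 4; 4,5,6,7 taken => place at 8.
130 hashes to 4; 4,5,6,7,8 taken => place at 9.
663 hashes to 4; 4,5,6,7,8,9 taken => place at 10.
Table: [∅, ∅, ∅, ∅, 156, 169, 927, 936, 702, 130, 663, ∅, ∅]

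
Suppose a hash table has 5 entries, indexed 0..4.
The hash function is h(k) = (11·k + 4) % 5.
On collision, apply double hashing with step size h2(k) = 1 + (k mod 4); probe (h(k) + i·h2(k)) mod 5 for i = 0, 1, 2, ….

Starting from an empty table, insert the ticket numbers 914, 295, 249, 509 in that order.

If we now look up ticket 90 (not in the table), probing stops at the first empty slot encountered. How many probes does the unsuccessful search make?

5

914 hashes to 3; slot 3 is free → place at 3.
295 hashes to 4; slot 4 is free → place at 4.
249 hashes to 3, h2=2; 3 taken → place at 0.
509 hashes to 3, h2=2; 3,0 taken → place at 2.
Table: [249, ., 509, 914, 295]
Lookup 90: h=4, h2=3, probe 4,2,0,3,1 → slot 1 empty, not found.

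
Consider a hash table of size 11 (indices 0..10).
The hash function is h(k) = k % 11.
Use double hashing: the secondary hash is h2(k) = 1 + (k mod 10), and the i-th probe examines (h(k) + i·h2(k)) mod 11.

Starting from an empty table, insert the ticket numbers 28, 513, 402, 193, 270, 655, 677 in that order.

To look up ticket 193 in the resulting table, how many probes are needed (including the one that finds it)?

2

Insert 28: h=6, slot 6 empty → index 6.
Insert 513: h=7, slot 7 empty → index 7.
Insert 402: h=6, h2=3, slot 6 occupied → index 9.
Insert 193: h=6, h2=4, slot 6 occupied → index 10.
Insert 270: h=6, h2=1, slots 6,7 occupied → index 8.
Insert 655: h=6, h2=6, slot 6 occupied → index 1.
Insert 677: h=6, h2=8, slot 6 occupied → index 3.
Table: [—, 655, —, 677, —, —, 28, 513, 270, 402, 193]
Lookup 193: h=6, h2=4, probe 6,10 → found at 10.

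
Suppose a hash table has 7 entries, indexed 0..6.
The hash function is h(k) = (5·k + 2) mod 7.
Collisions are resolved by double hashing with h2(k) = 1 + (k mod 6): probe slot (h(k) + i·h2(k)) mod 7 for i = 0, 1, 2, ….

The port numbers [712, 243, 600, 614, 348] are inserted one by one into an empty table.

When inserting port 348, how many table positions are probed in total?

Insert 712: h=6, slot 6 empty -> index 6.
Insert 243: h=6, h2=4, slot 6 occupied -> index 3.
Insert 600: h=6, h2=1, slot 6 occupied -> index 0.
Insert 614: h=6, h2=3, slot 6 occupied -> index 2.
Insert 348: h=6, h2=1, slots 6,0 occupied -> index 1.
Table: [600, 348, 614, 243, -, -, 712]

3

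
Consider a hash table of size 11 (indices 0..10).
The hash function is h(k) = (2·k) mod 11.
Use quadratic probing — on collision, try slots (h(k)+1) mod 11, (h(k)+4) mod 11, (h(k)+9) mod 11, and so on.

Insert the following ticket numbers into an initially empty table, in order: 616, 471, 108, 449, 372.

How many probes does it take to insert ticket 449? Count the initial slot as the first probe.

Insert 616: h=0, slot 0 empty => index 0.
Insert 471: h=7, slot 7 empty => index 7.
Insert 108: h=7, slot 7 occupied => index 8.
Insert 449: h=7, slots 7,8,0 occupied => index 5.
Insert 372: h=7, slots 7,8,0,5 occupied => index 1.
Table: [616, 372, —, —, —, 449, —, 471, 108, —, —]

4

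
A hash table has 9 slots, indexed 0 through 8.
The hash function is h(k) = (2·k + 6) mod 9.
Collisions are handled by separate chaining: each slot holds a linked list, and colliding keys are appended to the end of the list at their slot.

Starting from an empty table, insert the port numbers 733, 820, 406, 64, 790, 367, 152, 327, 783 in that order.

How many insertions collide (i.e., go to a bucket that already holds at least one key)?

733 → bucket 5
820 → bucket 8
406 → bucket 8 (collision)
64 → bucket 8 (collision)
790 → bucket 2
367 → bucket 2 (collision)
152 → bucket 4
327 → bucket 3
783 → bucket 6
Final buckets:
0: -
1: -
2: 790 -> 367
3: 327
4: 152
5: 733
6: 783
7: -
8: 820 -> 406 -> 64

3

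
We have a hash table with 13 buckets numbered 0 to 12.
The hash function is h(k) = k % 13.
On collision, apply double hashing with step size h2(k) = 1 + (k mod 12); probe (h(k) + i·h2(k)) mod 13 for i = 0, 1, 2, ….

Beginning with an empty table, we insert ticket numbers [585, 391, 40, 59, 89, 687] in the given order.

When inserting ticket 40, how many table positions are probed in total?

585 hashes to 0; slot 0 is free → place at 0.
391 hashes to 1; slot 1 is free → place at 1.
40 hashes to 1, h2=5; 1 taken → place at 6.
59 hashes to 7; slot 7 is free → place at 7.
89 hashes to 11; slot 11 is free → place at 11.
687 hashes to 11, h2=4; 11 taken → place at 2.
Table: [585, 391, 687, —, —, —, 40, 59, —, —, —, 89, —]

2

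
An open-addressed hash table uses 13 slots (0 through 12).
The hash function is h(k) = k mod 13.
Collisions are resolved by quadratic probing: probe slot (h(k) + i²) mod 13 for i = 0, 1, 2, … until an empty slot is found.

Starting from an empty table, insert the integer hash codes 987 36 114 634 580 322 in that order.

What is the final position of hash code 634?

987: h=12 -> slot 12
36: h=10 -> slot 10
114: h=10, probe 10,11 -> slot 11
634: h=10, probe 10,11,1 -> slot 1
580: h=8 -> slot 8
322: h=10, probe 10,11,1,6 -> slot 6
Table: [_, 634, _, _, _, _, 322, _, 580, _, 36, 114, 987]

1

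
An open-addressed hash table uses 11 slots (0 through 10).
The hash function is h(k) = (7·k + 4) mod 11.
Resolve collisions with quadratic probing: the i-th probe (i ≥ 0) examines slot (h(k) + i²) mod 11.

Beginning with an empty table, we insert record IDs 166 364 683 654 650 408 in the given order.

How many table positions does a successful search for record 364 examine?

2

166: h=0 => slot 0
364: h=0, probe 0,1 => slot 1
683: h=0, probe 0,1,4 => slot 4
654: h=6 => slot 6
650: h=0, probe 0,1,4,9 => slot 9
408: h=0, probe 0,1,4,9,5 => slot 5
Table: [166, 364, ., ., 683, 408, 654, ., ., 650, .]
Lookup 364: h=0, probe 0,1 → found at 1.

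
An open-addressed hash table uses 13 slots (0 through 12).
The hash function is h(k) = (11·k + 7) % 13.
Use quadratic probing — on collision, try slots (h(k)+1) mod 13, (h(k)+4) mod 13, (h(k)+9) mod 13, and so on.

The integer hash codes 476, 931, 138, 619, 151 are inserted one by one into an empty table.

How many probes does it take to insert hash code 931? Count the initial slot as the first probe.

2

Insert 476: h=4, slot 4 empty => index 4.
Insert 931: h=4, slot 4 occupied => index 5.
Insert 138: h=4, slots 4,5 occupied => index 8.
Insert 619: h=4, slots 4,5,8 occupied => index 0.
Insert 151: h=4, slots 4,5,8,0 occupied => index 7.
Table: [619, ∅, ∅, ∅, 476, 931, ∅, 151, 138, ∅, ∅, ∅, ∅]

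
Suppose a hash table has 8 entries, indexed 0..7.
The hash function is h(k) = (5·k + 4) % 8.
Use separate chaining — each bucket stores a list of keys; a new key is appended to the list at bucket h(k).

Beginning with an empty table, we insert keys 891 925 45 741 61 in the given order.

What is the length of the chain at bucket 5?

Insert 891: h=3, bucket 3 empty → new chain.
Insert 925: h=5, bucket 5 empty → new chain.
Insert 45: h=5, bucket 5 nonempty → append to chain.
Insert 741: h=5, bucket 5 nonempty → append to chain.
Insert 61: h=5, bucket 5 nonempty → append to chain.
Final buckets:
0: ∅
1: ∅
2: ∅
3: 891
4: ∅
5: 925 -> 45 -> 741 -> 61
6: ∅
7: ∅

4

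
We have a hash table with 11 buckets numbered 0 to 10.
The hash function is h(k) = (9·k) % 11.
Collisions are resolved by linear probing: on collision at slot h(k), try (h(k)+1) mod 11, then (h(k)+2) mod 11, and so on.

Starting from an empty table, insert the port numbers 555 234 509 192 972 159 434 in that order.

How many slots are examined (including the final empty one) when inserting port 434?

555 hashes to 1; slot 1 is free => place at 1.
234 hashes to 5; slot 5 is free => place at 5.
509 hashes to 5; 5 taken => place at 6.
192 hashes to 1; 1 taken => place at 2.
972 hashes to 3; slot 3 is free => place at 3.
159 hashes to 1; 1,2,3 taken => place at 4.
434 hashes to 1; 1,2,3,4,5,6 taken => place at 7.
Table: [_, 555, 192, 972, 159, 234, 509, 434, _, _, _]

7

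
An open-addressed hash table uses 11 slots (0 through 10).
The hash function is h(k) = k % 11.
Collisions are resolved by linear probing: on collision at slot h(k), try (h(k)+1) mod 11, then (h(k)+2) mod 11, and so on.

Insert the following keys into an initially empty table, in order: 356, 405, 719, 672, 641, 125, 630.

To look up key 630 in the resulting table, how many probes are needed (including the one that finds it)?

Insert 356: h=4, slot 4 empty → index 4.
Insert 405: h=9, slot 9 empty → index 9.
Insert 719: h=4, slot 4 occupied → index 5.
Insert 672: h=1, slot 1 empty → index 1.
Insert 641: h=3, slot 3 empty → index 3.
Insert 125: h=4, slots 4,5 occupied → index 6.
Insert 630: h=3, slots 3,4,5,6 occupied → index 7.
Table: [-, 672, -, 641, 356, 719, 125, 630, -, 405, -]
Lookup 630: h=3, probe 3,4,5,6,7 → found at 7.

5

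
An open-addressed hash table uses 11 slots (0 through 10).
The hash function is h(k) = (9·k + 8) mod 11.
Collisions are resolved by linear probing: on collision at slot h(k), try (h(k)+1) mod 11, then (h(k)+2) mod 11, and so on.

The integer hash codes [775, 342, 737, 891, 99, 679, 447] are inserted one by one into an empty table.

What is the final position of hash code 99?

775: h=9 -> slot 9
342: h=6 -> slot 6
737: h=8 -> slot 8
891: h=8, probe 8,9,10 -> slot 10
99: h=8, probe 8,9,10,0 -> slot 0
679: h=3 -> slot 3
447: h=5 -> slot 5
Table: [99, -, -, 679, -, 447, 342, -, 737, 775, 891]

0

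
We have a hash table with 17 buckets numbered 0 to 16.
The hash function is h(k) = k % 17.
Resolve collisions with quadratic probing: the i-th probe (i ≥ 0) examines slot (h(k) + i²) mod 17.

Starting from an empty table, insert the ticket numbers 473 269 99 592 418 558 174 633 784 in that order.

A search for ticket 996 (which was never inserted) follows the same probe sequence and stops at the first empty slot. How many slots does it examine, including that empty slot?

Insert 473: h=14, slot 14 empty → index 14.
Insert 269: h=14, slot 14 occupied → index 15.
Insert 99: h=14, slots 14,15 occupied → index 1.
Insert 592: h=14, slots 14,15,1 occupied → index 6.
Insert 418: h=10, slot 10 empty → index 10.
Insert 558: h=14, slots 14,15,1,6 occupied → index 13.
Insert 174: h=4, slot 4 empty → index 4.
Insert 633: h=4, slot 4 occupied → index 5.
Insert 784: h=2, slot 2 empty → index 2.
Table: [∅, 99, 784, ∅, 174, 633, 592, ∅, ∅, ∅, 418, ∅, ∅, 558, 473, 269, ∅]
Lookup 996: h=10, probe 10,11 → slot 11 empty, not found.

2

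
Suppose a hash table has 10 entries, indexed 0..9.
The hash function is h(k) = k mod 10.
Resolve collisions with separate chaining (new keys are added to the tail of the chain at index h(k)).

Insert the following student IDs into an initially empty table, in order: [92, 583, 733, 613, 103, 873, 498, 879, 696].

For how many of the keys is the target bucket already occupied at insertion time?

4

92 -> bucket 2
583 -> bucket 3
733 -> bucket 3 (collision)
613 -> bucket 3 (collision)
103 -> bucket 3 (collision)
873 -> bucket 3 (collision)
498 -> bucket 8
879 -> bucket 9
696 -> bucket 6
Final buckets:
0: -
1: -
2: 92
3: 583 -> 733 -> 613 -> 103 -> 873
4: -
5: -
6: 696
7: -
8: 498
9: 879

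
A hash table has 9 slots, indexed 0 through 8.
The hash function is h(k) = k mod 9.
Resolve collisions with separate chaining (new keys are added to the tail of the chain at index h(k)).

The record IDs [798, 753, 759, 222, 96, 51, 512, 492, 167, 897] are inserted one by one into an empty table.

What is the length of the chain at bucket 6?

7

Insert 798: h=6, bucket 6 empty → new chain.
Insert 753: h=6, bucket 6 nonempty → append to chain.
Insert 759: h=3, bucket 3 empty → new chain.
Insert 222: h=6, bucket 6 nonempty → append to chain.
Insert 96: h=6, bucket 6 nonempty → append to chain.
Insert 51: h=6, bucket 6 nonempty → append to chain.
Insert 512: h=8, bucket 8 empty → new chain.
Insert 492: h=6, bucket 6 nonempty → append to chain.
Insert 167: h=5, bucket 5 empty → new chain.
Insert 897: h=6, bucket 6 nonempty → append to chain.
Final buckets:
0: -
1: -
2: -
3: 759
4: -
5: 167
6: 798 -> 753 -> 222 -> 96 -> 51 -> 492 -> 897
7: -
8: 512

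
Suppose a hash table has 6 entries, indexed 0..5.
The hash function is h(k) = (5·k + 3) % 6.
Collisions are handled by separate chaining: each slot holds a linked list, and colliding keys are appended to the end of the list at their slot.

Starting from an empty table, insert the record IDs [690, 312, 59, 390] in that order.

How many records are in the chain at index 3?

Insert 690: h=3, bucket 3 empty -> new chain.
Insert 312: h=3, bucket 3 nonempty -> append to chain.
Insert 59: h=4, bucket 4 empty -> new chain.
Insert 390: h=3, bucket 3 nonempty -> append to chain.
Final buckets:
0: —
1: —
2: —
3: 690 -> 312 -> 390
4: 59
5: —

3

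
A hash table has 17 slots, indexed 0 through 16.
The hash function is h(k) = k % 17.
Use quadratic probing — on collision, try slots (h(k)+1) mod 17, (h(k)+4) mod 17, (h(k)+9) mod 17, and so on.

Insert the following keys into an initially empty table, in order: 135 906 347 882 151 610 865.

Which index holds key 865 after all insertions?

6

135 hashes to 16; slot 16 is free => place at 16.
906 hashes to 5; slot 5 is free => place at 5.
347 hashes to 7; slot 7 is free => place at 7.
882 hashes to 15; slot 15 is free => place at 15.
151 hashes to 15; 15,16 taken => place at 2.
610 hashes to 15; 15,16,2,7 taken => place at 14.
865 hashes to 15; 15,16,2,7,14 taken => place at 6.
Table: [., ., 151, ., ., 906, 865, 347, ., ., ., ., ., ., 610, 882, 135]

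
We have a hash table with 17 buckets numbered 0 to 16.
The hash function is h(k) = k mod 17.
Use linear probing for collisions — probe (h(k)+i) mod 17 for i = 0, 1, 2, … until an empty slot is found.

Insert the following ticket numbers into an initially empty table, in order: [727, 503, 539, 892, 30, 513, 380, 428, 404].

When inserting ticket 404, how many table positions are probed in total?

727 hashes to 13; slot 13 is free → place at 13.
503 hashes to 10; slot 10 is free → place at 10.
539 hashes to 12; slot 12 is free → place at 12.
892 hashes to 8; slot 8 is free → place at 8.
30 hashes to 13; 13 taken → place at 14.
513 hashes to 3; slot 3 is free → place at 3.
380 hashes to 6; slot 6 is free → place at 6.
428 hashes to 3; 3 taken → place at 4.
404 hashes to 13; 13,14 taken → place at 15.
Table: [_, _, _, 513, 428, _, 380, _, 892, _, 503, _, 539, 727, 30, 404, _]

3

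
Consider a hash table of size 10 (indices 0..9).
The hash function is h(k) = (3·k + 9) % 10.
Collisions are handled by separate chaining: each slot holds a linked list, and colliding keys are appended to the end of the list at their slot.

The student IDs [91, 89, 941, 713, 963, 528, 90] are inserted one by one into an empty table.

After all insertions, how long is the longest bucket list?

2

91 -> bucket 2
89 -> bucket 6
941 -> bucket 2 (collision)
713 -> bucket 8
963 -> bucket 8 (collision)
528 -> bucket 3
90 -> bucket 9
Final buckets:
0: ∅
1: ∅
2: 91 -> 941
3: 528
4: ∅
5: ∅
6: 89
7: ∅
8: 713 -> 963
9: 90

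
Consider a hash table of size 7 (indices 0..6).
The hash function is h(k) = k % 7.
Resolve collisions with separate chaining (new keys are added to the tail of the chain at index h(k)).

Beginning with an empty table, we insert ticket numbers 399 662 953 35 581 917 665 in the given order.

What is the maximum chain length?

399 -> bucket 0
662 -> bucket 4
953 -> bucket 1
35 -> bucket 0 (collision)
581 -> bucket 0 (collision)
917 -> bucket 0 (collision)
665 -> bucket 0 (collision)
Final buckets:
0: 399 -> 35 -> 581 -> 917 -> 665
1: 953
2: .
3: .
4: 662
5: .
6: .

5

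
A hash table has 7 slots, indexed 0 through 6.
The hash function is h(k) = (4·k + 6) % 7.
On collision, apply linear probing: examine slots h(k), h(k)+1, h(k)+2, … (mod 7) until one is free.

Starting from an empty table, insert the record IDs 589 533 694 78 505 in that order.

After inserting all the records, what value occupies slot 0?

589: h=3 => slot 3
533: h=3, probe 3,4 => slot 4
694: h=3, probe 3,4,5 => slot 5
78: h=3, probe 3,4,5,6 => slot 6
505: h=3, probe 3,4,5,6,0 => slot 0
Table: [505, ∅, ∅, 589, 533, 694, 78]

505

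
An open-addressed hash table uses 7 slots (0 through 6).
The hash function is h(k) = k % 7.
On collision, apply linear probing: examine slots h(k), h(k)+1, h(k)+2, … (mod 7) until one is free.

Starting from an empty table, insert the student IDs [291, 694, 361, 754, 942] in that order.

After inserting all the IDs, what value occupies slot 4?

291

291: h=4 -> slot 4
694: h=1 -> slot 1
361: h=4, probe 4,5 -> slot 5
754: h=5, probe 5,6 -> slot 6
942: h=4, probe 4,5,6,0 -> slot 0
Table: [942, 694, _, _, 291, 361, 754]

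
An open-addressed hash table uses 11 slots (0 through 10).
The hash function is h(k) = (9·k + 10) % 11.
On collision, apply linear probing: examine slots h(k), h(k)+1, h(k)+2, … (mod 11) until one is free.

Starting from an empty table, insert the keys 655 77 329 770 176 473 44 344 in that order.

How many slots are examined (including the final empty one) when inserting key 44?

655: h=9 -> slot 9
77: h=10 -> slot 10
329: h=1 -> slot 1
770: h=10, probe 10,0 -> slot 0
176: h=10, probe 10,0,1,2 -> slot 2
473: h=10, probe 10,0,1,2,3 -> slot 3
44: h=10, probe 10,0,1,2,3,4 -> slot 4
344: h=4, probe 4,5 -> slot 5
Table: [770, 329, 176, 473, 44, 344, ∅, ∅, ∅, 655, 77]

6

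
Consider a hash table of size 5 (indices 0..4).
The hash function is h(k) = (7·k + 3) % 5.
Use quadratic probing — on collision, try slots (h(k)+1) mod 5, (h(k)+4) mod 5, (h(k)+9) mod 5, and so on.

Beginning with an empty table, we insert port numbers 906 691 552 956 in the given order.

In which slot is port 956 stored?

4

Insert 906: h=0, slot 0 empty → index 0.
Insert 691: h=0, slot 0 occupied → index 1.
Insert 552: h=2, slot 2 empty → index 2.
Insert 956: h=0, slots 0,1 occupied → index 4.
Table: [906, 691, 552, ∅, 956]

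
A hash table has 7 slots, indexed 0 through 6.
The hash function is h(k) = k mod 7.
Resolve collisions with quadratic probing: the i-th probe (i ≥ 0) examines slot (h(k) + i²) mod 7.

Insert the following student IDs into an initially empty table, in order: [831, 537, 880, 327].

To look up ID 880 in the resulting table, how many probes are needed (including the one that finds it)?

Insert 831: h=5, slot 5 empty -> index 5.
Insert 537: h=5, slot 5 occupied -> index 6.
Insert 880: h=5, slots 5,6 occupied -> index 2.
Insert 327: h=5, slots 5,6,2 occupied -> index 0.
Table: [327, —, 880, —, —, 831, 537]
Lookup 880: h=5, probe 5,6,2 → found at 2.

3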